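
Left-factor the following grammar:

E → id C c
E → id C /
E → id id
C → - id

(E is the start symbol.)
Left-factoring transforms A → αβ₁ | αβ₂ into A → αA' and A' → β₁ | β₂
(α is the longest common prefix among the alternatives). Repeat until
no nonterminal has two alternatives with a common prefix.

Round 1: E has alternatives sharing prefix 'id'. Introduce E': E → id E'
  Add: E' → C c
  Add: E' → C /
  Add: E' → id

Round 2: E' has alternatives sharing prefix 'C'. Introduce E'': E' → C E''
  Add: E'' → c
  Add: E'' → /

No remaining common prefixes — done.

Resulting grammar:
E → id E'
E' → C E''
E'' → c
E'' → /
E' → id
C → - id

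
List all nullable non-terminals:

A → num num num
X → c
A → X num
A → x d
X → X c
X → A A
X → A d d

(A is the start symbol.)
A non-terminal is nullable if it can derive ε (the empty string): either it has an ε-production, or it has a production whose right-hand side consists entirely of nullable non-terminals.

There are no ε-productions, so no non-terminal can derive ε.
No non-terminals are nullable.

Answer: None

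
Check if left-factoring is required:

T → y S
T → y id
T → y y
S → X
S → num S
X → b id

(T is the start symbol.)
Left-factoring is needed when two productions for the same non-terminal
share a common prefix on the right-hand side.

Productions for T:
  T → y S
  T → y id
  T → y y
Productions for S:
  S → X
  S → num S

Found common prefix 'y' in productions for T

Answer: Yes, T has productions with common prefix 'y'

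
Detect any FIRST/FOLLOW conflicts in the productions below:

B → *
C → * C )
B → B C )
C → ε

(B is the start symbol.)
Nullable non-terminals: C.

C: nullable alternative(s) C → ε; FOLLOW(C) = { ')' }
  C → * C ): FIRST \ {ε} = { '*' } — disjoint from FOLLOW(C)
  C → ε: FIRST \ {ε} = { } — this is the only nullable alternative, skip

B has no nullable alternative, so no FIRST/FOLLOW check is needed there.

No FIRST/FOLLOW conflicts found.

Answer: No FIRST/FOLLOW conflicts.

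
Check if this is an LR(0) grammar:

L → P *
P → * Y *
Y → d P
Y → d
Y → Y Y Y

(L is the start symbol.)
A grammar is LR(0) if no state in the canonical LR(0) collection has:
  - both a shift item (dot before a terminal) and a complete item (shift-reduce conflict), or
  - two or more complete items (reduce-reduce conflict; the accept item [L' → L .] counts as a complete item here).

Augment with L' → L and build the canonical LR(0) collection (I0 = CLOSURE({[L' → . L]}), then GOTO on every symbol after a dot until no new states appear). It has 11 states:
  I0: { [L → . P *], [L' → . L], [P → . * Y *] }  — shift
  I1: { [P → * . Y *], [Y → . Y Y Y], [Y → . d P], [Y → . d] }  — shift
  I2: { [L' → L .] }  — accept
  I3: { [L → P . *] }  — shift
  I4: { [L → P * .] }  — reduce
  I5: { [P → * Y . *], [Y → . Y Y Y], [Y → . d P], [Y → . d], [Y → Y . Y Y] }  — shift
  I6: { [P → . * Y *], [Y → d . P], [Y → d .] }  — shift, reduce
  I7: { [Y → d P .] }  — reduce
  I8: { [P → * Y * .] }  — reduce
  I9: { [Y → . Y Y Y], [Y → . d P], [Y → . d], [Y → Y . Y Y], [Y → Y Y . Y] }  — shift
  I10: { [Y → . Y Y Y], [Y → . d P], [Y → . d], [Y → Y . Y Y], [Y → Y Y . Y], [Y → Y Y Y .] }  — shift, reduce

Conflict in state I6:
  Shift-reduce conflict between [Y → d .] and [P → . * Y *]
So the grammar is NOT LR(0).

Answer: No. Shift-reduce conflict between [Y → d .] and [P → . * Y *]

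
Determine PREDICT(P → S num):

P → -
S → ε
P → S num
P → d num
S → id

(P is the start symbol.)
{ 'id', 'num' }

PREDICT(P → S num) = (FIRST(RHS) \ {ε}) ∪ (FOLLOW(P) if ε ∈ FIRST(RHS), i.e. RHS ⇒* ε)
FIRST(S) = { 'id', ε }
FIRST(S num) = { 'id', 'num' }
ε ∉ FIRST(S num), so FOLLOW(P) is not added.
PREDICT(P → S num) = { 'id', 'num' }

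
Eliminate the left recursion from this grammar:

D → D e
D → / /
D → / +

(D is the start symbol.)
D is directly left-recursive. The standard transformation for
  A → A α₁ | ... | A α_m | β₁ | ... | β_n
is
  A  → β₁ A' | ... | β_n A'
  A' → α₁ A' | ... | α_m A' | ε

D → / / becomes D → / / D'
D → / + becomes D → / + D'
D → D e becomes D' → e D'
Add D' → ε

Resulting grammar:
D → / / D'
D → / + D'
D' → e D'
D' → ε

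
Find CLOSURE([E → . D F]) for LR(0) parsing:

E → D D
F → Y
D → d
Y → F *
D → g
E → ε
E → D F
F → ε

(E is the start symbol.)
{ [D → . d], [D → . g], [E → . D F] }

To compute CLOSURE, for each item [A → α.Bβ] where B is a non-terminal, add [B → .γ] for all productions B → γ; repeat for the newly added items until nothing changes.

Start with: [E → . D F]
  [E → . D F] has the dot before D: add [D → . d], [D → . g]
No further items can be added.

CLOSURE = { [D → . d], [D → . g], [E → . D F] }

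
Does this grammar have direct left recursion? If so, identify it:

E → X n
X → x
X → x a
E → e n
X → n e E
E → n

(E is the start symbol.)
No direct left recursion

E → X n: starts with X
X → x: starts with x
X → x a: starts with x
E → e n: starts with e
X → n e E: starts with n
E → n: starts with n

No direct left recursion found.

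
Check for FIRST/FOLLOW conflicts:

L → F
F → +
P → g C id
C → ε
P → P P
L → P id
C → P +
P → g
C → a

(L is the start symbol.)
No FIRST/FOLLOW conflicts.

Nullable non-terminals: C.
FIRST sets used below: FIRST(P) = { 'g' }

C: nullable alternative(s) C → ε; FOLLOW(C) = { 'id' }
  C → ε: FIRST \ {ε} = { } — this is the only nullable alternative, skip
  C → P +: FIRST \ {ε} = { 'g' } — disjoint from FOLLOW(C)
  C → a: FIRST \ {ε} = { 'a' } — disjoint from FOLLOW(C)

F, L, P have no nullable alternative, so no FIRST/FOLLOW check is needed there.

No FIRST/FOLLOW conflicts found.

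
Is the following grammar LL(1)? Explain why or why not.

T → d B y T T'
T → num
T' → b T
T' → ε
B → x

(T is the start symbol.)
No. Predict set conflict for T': { 'b' }

A grammar is LL(1) if for each non-terminal N with multiple productions, the predict sets of those productions are pairwise disjoint, where PREDICT(N → α) = (FIRST(α) \ {ε}) ∪ (FOLLOW(N) if α ⇒* ε).

Relevant sets:
  FOLLOW(T') = { $, 'b' }

For T:
  PREDICT(T → d B y T T') = { 'd' }
  PREDICT(T → num) = { 'num' }
For T':
  PREDICT(T' → b T) = { 'b' }
  PREDICT(T' → ε) = { $, 'b' }
B has a single production, so nothing to check there.

Conflict found: Predict set conflict for T': { 'b' }
The grammar is NOT LL(1).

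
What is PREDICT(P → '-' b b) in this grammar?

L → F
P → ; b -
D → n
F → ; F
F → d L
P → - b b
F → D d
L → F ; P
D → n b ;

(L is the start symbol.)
PREDICT(P → '-' b b) = (FIRST(RHS) \ {ε}) ∪ (FOLLOW(P) if ε ∈ FIRST(RHS), i.e. RHS ⇒* ε)
FIRST('-' b b) = { '-' }
ε ∉ FIRST('-' b b), so FOLLOW(P) is not added.
PREDICT(P → '-' b b) = { '-' }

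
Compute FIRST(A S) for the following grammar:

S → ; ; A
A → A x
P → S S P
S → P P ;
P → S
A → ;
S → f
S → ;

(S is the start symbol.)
FIRST sets of the non-terminals involved (from the grammar, by fixed-point iteration):
  FIRST(A) = { ';' }

To compute FIRST(A S), process the symbols left to right:
Symbol A is a non-terminal. Add FIRST(A) \ {ε} = { ';' }
A is not nullable (ε ∉ FIRST(A)), so stop here.
FIRST(A S) = { ';' }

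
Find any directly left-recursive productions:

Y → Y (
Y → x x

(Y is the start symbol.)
Yes, Y is left-recursive

Direct left recursion occurs when N → N α for some non-terminal N (the right-hand side begins with the left-hand side itself).

Y → Y (: LEFT RECURSIVE (starts with Y)
Y → x x: starts with x

The grammar has direct left recursion on: Y.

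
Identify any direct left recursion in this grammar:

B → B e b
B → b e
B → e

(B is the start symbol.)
B → B e b: LEFT RECURSIVE (starts with B)
B → b e: starts with b
B → e: starts with e

The grammar has direct left recursion on: B.

Answer: Yes, B is left-recursive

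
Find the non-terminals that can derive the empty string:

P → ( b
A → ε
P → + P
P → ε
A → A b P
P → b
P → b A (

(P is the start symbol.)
A non-terminal is nullable if it can derive ε (the empty string): either it has an ε-production, or it has a production whose right-hand side consists entirely of nullable non-terminals.

ε-productions: A → ε, P → ε
So A, P are immediately nullable.
Every non-terminal is now nullable.
Nullable = { 'A', 'P' }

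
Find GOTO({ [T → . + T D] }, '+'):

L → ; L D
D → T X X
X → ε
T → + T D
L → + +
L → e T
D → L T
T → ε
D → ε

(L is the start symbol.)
GOTO(I, '+') = CLOSURE({ [A → αX.β] : [A → α.Xβ] ∈ I, X = '+' })

Items with dot before '+', with the dot advanced:
  [T → . + T D] → [T → + . T D]
Closure of the advanced items:
  [T → + . T D] has the dot before T: add [T → . + T D], [T → .]

GOTO = { [T → + . T D], [T → . + T D], [T → .] }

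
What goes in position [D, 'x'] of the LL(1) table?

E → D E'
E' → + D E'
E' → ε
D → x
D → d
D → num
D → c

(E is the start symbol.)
To find M[D, 'x'], we find productions for D where 'x' is in the predict set (PREDICT(N → α) = (FIRST(α) \ {ε}) ∪ (FOLLOW(N) if α ⇒* ε)).

D → x: PREDICT = { 'x' }
  'x' is in predict set, so this production goes in M[D, 'x']
D → d: PREDICT = { 'd' }
D → num: PREDICT = { 'num' }
D → c: PREDICT = { 'c' }

M[D, 'x'] = D → x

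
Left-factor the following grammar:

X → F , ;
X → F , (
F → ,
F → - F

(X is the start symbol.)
Left-factoring transforms A → αβ₁ | αβ₂ into A → αA' and A' → β₁ | β₂
(α is the longest common prefix among the alternatives). Repeat until
no nonterminal has two alternatives with a common prefix.

Round 1: X has alternatives sharing prefix 'F ,'. Introduce X': X → F , X'
  Add: X' → ;
  Add: X' → (

No remaining common prefixes — done.

Resulting grammar:
X → F , X'
X' → ;
X' → (
F → ,
F → - F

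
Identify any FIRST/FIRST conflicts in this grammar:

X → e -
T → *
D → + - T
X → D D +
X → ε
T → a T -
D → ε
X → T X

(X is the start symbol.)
No FIRST/FIRST conflicts.

A FIRST/FIRST conflict occurs when two productions N → α and N → β for the same non-terminal have FIRST(α) ∩ FIRST(β) ≠ ∅ (with ε ∈ FIRST of a nullable right-hand side, so two nullable alternatives also conflict).

FIRST sets of the non-terminals at (or reachable through a nullable prefix from) the front of some alternative:
  FIRST(D) = { '+', ε }
  FIRST(T) = { '*', 'a' }

Productions for X:
  X → e -: FIRST = { 'e' }
  X → D D +: FIRST = { '+' }
  X → ε: FIRST = { ε }
  X → T X: FIRST = { '*', 'a' }
Productions for T:
  T → *: FIRST = { '*' }
  T → a T -: FIRST = { 'a' }
Productions for D:
  D → + - T: FIRST = { '+' }
  D → ε: FIRST = { ε }

All alternatives of each non-terminal have pairwise disjoint FIRST sets.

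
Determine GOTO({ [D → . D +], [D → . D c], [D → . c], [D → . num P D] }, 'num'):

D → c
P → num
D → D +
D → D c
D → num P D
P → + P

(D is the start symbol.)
GOTO(I, 'num') = CLOSURE({ [A → αX.β] : [A → α.Xβ] ∈ I, X = 'num' })

Items with dot before 'num', with the dot advanced:
  [D → . num P D] → [D → num . P D]
Closure of the advanced items:
  [D → num . P D] has the dot before P: add [P → . num], [P → . + P]

GOTO = { [D → num . P D], [P → . + P], [P → . num] }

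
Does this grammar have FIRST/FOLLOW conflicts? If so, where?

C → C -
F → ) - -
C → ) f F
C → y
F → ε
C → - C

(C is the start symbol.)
Nullable non-terminals: F.

F: nullable alternative(s) F → ε; FOLLOW(F) = { $, '-' }
  F → ) - -: FIRST \ {ε} = { ')' } — disjoint from FOLLOW(F)
  F → ε: FIRST \ {ε} = { } — this is the only nullable alternative, skip

C has no nullable alternative, so no FIRST/FOLLOW check is needed there.

No FIRST/FOLLOW conflicts found.

Answer: No FIRST/FOLLOW conflicts.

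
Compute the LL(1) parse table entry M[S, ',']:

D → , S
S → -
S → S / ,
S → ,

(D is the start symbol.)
S → S / ,, S → ,

To find M[S, ','], we find productions for S where ',' is in the predict set (PREDICT(N → α) = (FIRST(α) \ {ε}) ∪ (FOLLOW(N) if α ⇒* ε)).

Relevant sets:
  FIRST(S) = { ',', '-' }

S → -: PREDICT = { '-' }
S → S / ,: PREDICT = { ',', '-' }
  ',' is in predict set, so this production goes in M[S, ',']
S → ,: PREDICT = { ',' }
  ',' is in predict set, so this production goes in M[S, ',']

M[S, ','] = S → S / ,, S → ,  (a multiply-defined cell — the grammar is not LL(1))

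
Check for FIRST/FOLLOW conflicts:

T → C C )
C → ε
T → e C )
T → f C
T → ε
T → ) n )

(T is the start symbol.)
Nullable non-terminals: C, T.
FIRST sets used below: FIRST(C) = { ε }
C has a nullable alternative but only one production, so nothing to check.

T: nullable alternative(s) T → ε; FOLLOW(T) = { $ }
  T → C C ): FIRST \ {ε} = { ')' } — disjoint from FOLLOW(T)
  T → e C ): FIRST \ {ε} = { 'e' } — disjoint from FOLLOW(T)
  T → f C: FIRST \ {ε} = { 'f' } — disjoint from FOLLOW(T)
  T → ε: FIRST \ {ε} = { } — this is the only nullable alternative, skip
  T → ) n ): FIRST \ {ε} = { ')' } — disjoint from FOLLOW(T)

No FIRST/FOLLOW conflicts found.

Answer: No FIRST/FOLLOW conflicts.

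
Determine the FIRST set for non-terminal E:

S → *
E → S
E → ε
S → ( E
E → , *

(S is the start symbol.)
To compute FIRST(E), examine every production with E on the left-hand side, reading each right-hand side left to right until a non-nullable symbol is reached.

FIRST sets of the other non-terminals involved (by the same procedure, iterated to a fixed point):
  FIRST(S) = { '(', '*' }

From E → S:
  - S is a non-terminal: add FIRST(S) \ {ε} = { '(', '*' }
    S is not nullable, so stop
From E → ε:
  - ε-production, so ε ∈ FIRST(E)
From E → , *:
  - ',' is a terminal: add ',' and stop

Collecting: FIRST(E) = { '(', '*', ',', ε }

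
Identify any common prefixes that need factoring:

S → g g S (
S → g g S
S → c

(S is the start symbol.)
Yes, S has productions with common prefix 'g g S'

Left-factoring is needed when two productions for the same non-terminal
share a common prefix on the right-hand side.

Productions for S:
  S → g g S (
  S → g g S
  S → c

Found common prefix 'g g S' in productions for S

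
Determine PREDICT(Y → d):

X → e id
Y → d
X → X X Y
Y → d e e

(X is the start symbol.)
{ 'd' }

PREDICT(Y → d) = (FIRST(RHS) \ {ε}) ∪ (FOLLOW(Y) if ε ∈ FIRST(RHS), i.e. RHS ⇒* ε)
FIRST(d) = { 'd' }
ε ∉ FIRST(d), so FOLLOW(Y) is not added.
PREDICT(Y → d) = { 'd' }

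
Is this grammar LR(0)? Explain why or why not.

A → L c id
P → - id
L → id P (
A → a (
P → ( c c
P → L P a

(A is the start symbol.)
Yes, the grammar is LR(0)

Augment with A' → A and build the canonical LR(0) collection (I0 = CLOSURE({[A' → . A]}), then GOTO on every symbol after a dot until no new states appear). It has 18 states:
  I0: { [A → . L c id], [A → . a (], [A' → . A], [L → . id P (] }  — shift
  I1: { [A' → A .] }  — accept
  I2: { [A → L . c id] }  — shift
  I3: { [A → a . (] }  — shift
  I4: { [L → . id P (], [L → id . P (], [P → . ( c c], [P → . - id], [P → . L P a] }  — shift
  I5: { [P → ( . c c] }  — shift
  I6: { [P → - . id] }  — shift
  I7: { [L → . id P (], [P → . ( c c], [P → . - id], [P → . L P a], [P → L . P a] }  — shift
  I8: { [L → id P . (] }  — shift
  I9: { [L → id P ( .] }  — reduce
  I10: { [P → L P . a] }  — shift
  I11: { [P → L P a .] }  — reduce
  I12: { [P → - id .] }  — reduce
  I13: { [P → ( c . c] }  — shift
  I14: { [P → ( c c .] }  — reduce
  I15: { [A → a ( .] }  — reduce
  I16: { [A → L c . id] }  — shift
  I17: { [A → L c id .] }  — reduce

Every state is either a pure shift/goto state or contains exactly one complete item and nothing to shift — no conflicts. The grammar is LR(0).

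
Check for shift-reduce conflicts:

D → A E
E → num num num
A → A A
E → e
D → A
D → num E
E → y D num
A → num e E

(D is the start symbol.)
Augment with D' → D and build the canonical LR(0) collection (I0 = CLOSURE({[D' → . D]}), then GOTO on every symbol after a dot until no new states appear). It has 19 states:
  I0: { [A → . A A], [A → . num e E], [D → . A E], [D → . A], [D → . num E], [D' → . D] }  — shift
  I1: { [A → . A A], [A → . num e E], [A → A . A], [D → A . E], [D → A .], [E → . e], [E → . num num num], [E → . y D num] }  — shift, reduce
  I2: { [D' → D .] }  — accept
  I3: { [A → num . e E], [D → num . E], [E → . e], [E → . num num num], [E → . y D num] }  — shift
  I4: { [D → num E .] }  — reduce
  I5: { [A → num e . E], [E → . e], [E → . num num num], [E → . y D num], [E → e .] }  — shift, reduce
  I6: { [E → num . num num] }  — shift
  I7: { [A → . A A], [A → . num e E], [D → . A E], [D → . A], [D → . num E], [E → y . D num] }  — shift
  I8: { [E → y D . num] }  — shift
  I9: { [E → y D num .] }  — reduce
  I10: { [E → num num . num] }  — shift
  I11: { [E → num num num .] }  — reduce
  I12: { [A → num e E .] }  — reduce
  I13: { [E → e .] }  — reduce
  I14: { [A → . A A], [A → . num e E], [A → A . A], [A → A A .] }  — shift, reduce
  I15: { [D → A E .] }  — reduce
  I16: { [A → num . e E], [E → num . num num] }  — shift
  I17: { [A → num e . E], [E → . e], [E → . num num num], [E → . y D num] }  — shift
  I18: { [A → num . e E] }  — shift

I1 contains reduce item [D → A .] and shift items [A → . num e E], [E → . e], [E → . num num num], [E → . y D num] — shift-reduce conflict.
I5 contains reduce item [E → e .] and shift items [E → . e], [E → . num num num], [E → . y D num] — shift-reduce conflict.
I14 contains reduce item [A → A A .] and shift item [A → . num e E] — shift-reduce conflict.

Answer: Yes — I1: [D → A .] vs [A → . num e E]; I5: [E → e .] vs [E → . e]; I14: [A → A A .] vs [A → . num e E]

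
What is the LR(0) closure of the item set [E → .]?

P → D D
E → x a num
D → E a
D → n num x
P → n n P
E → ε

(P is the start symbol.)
{ [E → .] }

To compute CLOSURE, for each item [A → α.Bβ] where B is a non-terminal, add [B → .γ] for all productions B → γ; repeat for the newly added items until nothing changes.

Start with: [E → .]
The dot is at the end, so nothing is added.

CLOSURE = { [E → .] }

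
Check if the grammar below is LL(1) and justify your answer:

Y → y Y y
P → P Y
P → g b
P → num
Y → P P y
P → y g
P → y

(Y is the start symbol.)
A grammar is LL(1) if for each non-terminal N with multiple productions, the predict sets of those productions are pairwise disjoint, where PREDICT(N → α) = (FIRST(α) \ {ε}) ∪ (FOLLOW(N) if α ⇒* ε).

Relevant sets:
  FIRST(P) = { 'g', 'num', 'y' }

For Y:
  PREDICT(Y → y Y y) = { 'y' }
  PREDICT(Y → P P y) = { 'g', 'num', 'y' }
For P:
  PREDICT(P → P Y) = { 'g', 'num', 'y' }
  PREDICT(P → g b) = { 'g' }
  PREDICT(P → num) = { 'num' }
  PREDICT(P → y g) = { 'y' }
  PREDICT(P → y) = { 'y' }

Conflict found: Predict set conflict for Y: { 'y' }
The grammar is NOT LL(1).

Answer: No. Predict set conflict for Y: { 'y' }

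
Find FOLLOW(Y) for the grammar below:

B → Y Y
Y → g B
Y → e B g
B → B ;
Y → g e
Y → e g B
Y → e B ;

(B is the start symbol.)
{ $, ';', 'e', 'g' }

To compute FOLLOW(Y), find every occurrence of Y on a right-hand side N → α Y β: add FIRST(β) \ {ε}, and if β is empty or nullable also add FOLLOW(N). Iterate to a fixed point.

In B → Y Y: Y is followed by Y, add FIRST(Y) \ {ε} = { 'e', 'g' }
In B → Y Y: Y is at the end, add FOLLOW(B)

The FOLLOW sets referred to above (computed the same way, to a fixed point):
  FOLLOW(B) = { $, ';', 'e', 'g' }

Taking the union: FOLLOW(Y) = { $, ';', 'e', 'g' }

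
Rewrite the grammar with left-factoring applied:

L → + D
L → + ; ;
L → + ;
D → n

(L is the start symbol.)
Left-factoring transforms A → αβ₁ | αβ₂ into A → αA' and A' → β₁ | β₂
(α is the longest common prefix among the alternatives). Repeat until
no nonterminal has two alternatives with a common prefix.

Round 1: L has alternatives sharing prefix '+'. Introduce L': L → + L'
  Add: L' → D
  Add: L' → ; ;
  Add: L' → ;

Round 2: L' has alternatives sharing prefix ';'. Introduce L'': L' → ; L''
  Add: L'' → ;
  Add: L'' → ε

No remaining common prefixes — done.

Resulting grammar:
L → + L'
L' → D
L' → ; L''
L'' → ;
L'' → ε
D → n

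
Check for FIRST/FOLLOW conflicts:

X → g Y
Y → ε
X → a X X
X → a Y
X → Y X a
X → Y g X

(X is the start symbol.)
No FIRST/FOLLOW conflicts.

Nullable non-terminals: Y.
Y has a nullable alternative but only one production, so nothing to check.

X has no nullable alternative, so no FIRST/FOLLOW check is needed there.

No FIRST/FOLLOW conflicts found.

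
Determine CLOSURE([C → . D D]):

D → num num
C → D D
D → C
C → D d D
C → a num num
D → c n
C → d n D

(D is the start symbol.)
{ [C → . D D], [C → . D d D], [C → . a num num], [C → . d n D], [D → . C], [D → . c n], [D → . num num] }

Start with: [C → . D D]
  [C → . D D] has the dot before D: add [D → . num num], [D → . C], [D → . c n]
  [D → . C] has the dot before C: add [C → . D d D], [C → . a num num], [C → . d n D]
No further items can be added.

CLOSURE = { [C → . D D], [C → . D d D], [C → . a num num], [C → . d n D], [D → . C], [D → . c n], [D → . num num] }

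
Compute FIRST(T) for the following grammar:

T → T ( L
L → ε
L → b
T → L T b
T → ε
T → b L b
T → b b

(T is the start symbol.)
{ '(', 'b', ε }

To compute FIRST(T), examine every production with T on the left-hand side, reading each right-hand side left to right until a non-nullable symbol is reached.

FIRST sets of the other non-terminals involved (by the same procedure, iterated to a fixed point):
  FIRST(L) = { 'b', ε }

From T → T ( L:
  - T is the symbol being defined: contributes nothing new
    T is nullable, so continue to the next symbol
  - '(' is a terminal: add '(' and stop
From T → L T b:
  - L is a non-terminal: add FIRST(L) \ {ε} = { 'b' }
    L is nullable, so continue to the next symbol
  - T is the symbol being defined: contributes nothing new
    T is nullable, so continue to the next symbol
  - b is a terminal: add 'b' and stop
From T → ε:
  - ε-production, so ε ∈ FIRST(T)
From T → b L b:
  - b is a terminal: add 'b' and stop
From T → b b:
  - b is a terminal: add 'b' and stop

Collecting: FIRST(T) = { '(', 'b', ε }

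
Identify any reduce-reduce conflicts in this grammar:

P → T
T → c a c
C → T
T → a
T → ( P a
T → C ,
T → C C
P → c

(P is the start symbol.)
Augment with P' → P and build the canonical LR(0) collection (I0 = CLOSURE({[P' → . P]}), then GOTO on every symbol after a dot until no new states appear). It has 15 states:
  I0: { [C → . T], [P → . T], [P → . c], [P' → . P], [T → . ( P a], [T → . C ,], [T → . C C], [T → . a], [T → . c a c] }  — shift
  I1: { [C → . T], [P → . T], [P → . c], [T → ( . P a], [T → . ( P a], [T → . C ,], [T → . C C], [T → . a], [T → . c a c] }  — shift
  I2: { [C → . T], [T → . ( P a], [T → . C ,], [T → . C C], [T → . a], [T → . c a c], [T → C . ,], [T → C . C] }  — shift
  I3: { [P' → P .] }  — accept
  I4: { [C → T .], [P → T .] }  — 2 reduces
  I5: { [T → a .] }  — reduce
  I6: { [P → c .], [T → c . a c] }  — shift, reduce
  I7: { [T → c a . c] }  — shift
  I8: { [T → c a c .] }  — reduce
  I9: { [T → C , .] }  — reduce
  I10: { [C → . T], [T → . ( P a], [T → . C ,], [T → . C C], [T → . a], [T → . c a c], [T → C . ,], [T → C . C], [T → C C .] }  — shift, reduce
  I11: { [C → T .] }  — reduce
  I12: { [T → c . a c] }  — shift
  I13: { [T → ( P . a] }  — shift
  I14: { [T → ( P a .] }  — reduce

I4 contains complete items [C → T .], [P → T .] — reduce-reduce conflict.

Answer: Yes — I4: [C → T .] vs [P → T .]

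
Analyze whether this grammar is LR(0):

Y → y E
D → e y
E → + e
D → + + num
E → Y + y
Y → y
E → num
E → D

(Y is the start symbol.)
A grammar is LR(0) if no state in the canonical LR(0) collection has:
  - both a shift item (dot before a terminal) and a complete item (shift-reduce conflict), or
  - two or more complete items (reduce-reduce conflict; the accept item [Y' → Y .] counts as a complete item here).

Augment with Y' → Y and build the canonical LR(0) collection (I0 = CLOSURE({[Y' → . Y]}), then GOTO on every symbol after a dot until no new states appear). It has 15 states:
  I0: { [Y → . y E], [Y → . y], [Y' → . Y] }  — shift
  I1: { [Y' → Y .] }  — accept
  I2: { [D → . + + num], [D → . e y], [E → . + e], [E → . D], [E → . Y + y], [E → . num], [Y → . y E], [Y → . y], [Y → y . E], [Y → y .] }  — shift, reduce
  I3: { [D → + . + num], [E → + . e] }  — shift
  I4: { [E → D .] }  — reduce
  I5: { [Y → y E .] }  — reduce
  I6: { [E → Y . + y] }  — shift
  I7: { [D → e . y] }  — shift
  I8: { [E → num .] }  — reduce
  I9: { [D → e y .] }  — reduce
  I10: { [E → Y + . y] }  — shift
  I11: { [E → Y + y .] }  — reduce
  I12: { [D → + + . num] }  — shift
  I13: { [E → + e .] }  — reduce
  I14: { [D → + + num .] }  — reduce

Conflict in state I2:
  Shift-reduce conflict between [Y → y .] and [D → . + + num]
So the grammar is NOT LR(0).

Answer: No. Shift-reduce conflict between [Y → y .] and [D → . + + num]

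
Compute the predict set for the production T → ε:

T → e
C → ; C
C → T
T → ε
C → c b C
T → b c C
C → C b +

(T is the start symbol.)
PREDICT(T → ε) = (FIRST(RHS) \ {ε}) ∪ (FOLLOW(T) if ε ∈ FIRST(RHS), i.e. RHS ⇒* ε)
The right-hand side is ε (FIRST(ε) = { ε }), so the predict set is FOLLOW(T) = { $, 'b' }
PREDICT(T → ε) = { $, 'b' }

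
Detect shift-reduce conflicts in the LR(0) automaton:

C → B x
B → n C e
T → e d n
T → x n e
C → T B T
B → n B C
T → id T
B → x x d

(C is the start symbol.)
Augment with C' → C and build the canonical LR(0) collection (I0 = CLOSURE({[C' → . C]}), then GOTO on every symbol after a dot until no new states appear). It has 25 states:
  I0: { [B → . n B C], [B → . n C e], [B → . x x d], [C → . B x], [C → . T B T], [C' → . C], [T → . e d n], [T → . id T], [T → . x n e] }  — shift
  I1: { [C → B . x] }  — shift
  I2: { [C' → C .] }  — accept
  I3: { [B → . n B C], [B → . n C e], [B → . x x d], [C → T . B T] }  — shift
  I4: { [T → e . d n] }  — shift
  I5: { [T → . e d n], [T → . id T], [T → . x n e], [T → id . T] }  — shift
  I6: { [B → . n B C], [B → . n C e], [B → . x x d], [B → n . B C], [B → n . C e], [C → . B x], [C → . T B T], [T → . e d n], [T → . id T], [T → . x n e] }  — shift
  I7: { [B → x . x d], [T → x . n e] }  — shift
  I8: { [T → x n . e] }  — shift
  I9: { [B → x x . d] }  — shift
  I10: { [B → x x d .] }  — reduce
  I11: { [T → x n e .] }  — reduce
  I12: { [B → . n B C], [B → . n C e], [B → . x x d], [B → n B . C], [C → . B x], [C → . T B T], [C → B . x], [T → . e d n], [T → . id T], [T → . x n e] }  — shift
  I13: { [B → n C . e] }  — shift
  I14: { [B → n C e .] }  — reduce
  I15: { [B → n B C .] }  — reduce
  I16: { [B → x . x d], [C → B x .], [T → x . n e] }  — shift, reduce
  I17: { [T → id T .] }  — reduce
  I18: { [T → x . n e] }  — shift
  I19: { [T → e d . n] }  — shift
  I20: { [T → e d n .] }  — reduce
  I21: { [C → T B . T], [T → . e d n], [T → . id T], [T → . x n e] }  — shift
  I22: { [B → x . x d] }  — shift
  I23: { [C → T B T .] }  — reduce
  I24: { [C → B x .] }  — reduce

I16 contains reduce item [C → B x .] and shift items [B → x . x d], [T → x . n e] — shift-reduce conflict.

Answer: Yes — I16: [C → B x .] vs [B → x . x d]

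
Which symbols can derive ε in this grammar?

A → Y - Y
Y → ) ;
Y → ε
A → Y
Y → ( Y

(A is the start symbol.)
ε-productions: Y → ε
So Y is immediately nullable.
A → Y: every symbol on the right is nullable, so A is nullable too.
Every non-terminal is now nullable.
Nullable = { 'A', 'Y' }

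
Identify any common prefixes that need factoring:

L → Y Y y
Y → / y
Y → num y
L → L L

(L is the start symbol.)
Left-factoring is needed when two productions for the same non-terminal
share a common prefix on the right-hand side.

Productions for L:
  L → Y Y y
  L → L L
Productions for Y:
  Y → / y
  Y → num y

No common prefixes found.

Answer: No, left-factoring is not needed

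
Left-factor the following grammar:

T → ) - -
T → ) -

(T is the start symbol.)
T → ) - T'
T' → -
T' → ε

Left-factoring transforms A → αβ₁ | αβ₂ into A → αA' and A' → β₁ | β₂
(α is the longest common prefix among the alternatives). Repeat until
no nonterminal has two alternatives with a common prefix.

Round 1: T has alternatives sharing prefix ') -'. Introduce T': T → ) - T'
  Add: T' → -
  Add: T' → ε

No remaining common prefixes — done.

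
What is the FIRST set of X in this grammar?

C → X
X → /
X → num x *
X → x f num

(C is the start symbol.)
{ '/', 'num', 'x' }

To compute FIRST(X), examine every production with X on the left-hand side, reading each right-hand side left to right until a non-nullable symbol is reached.

From X → /:
  - '/' is a terminal: add '/' and stop
From X → num x *:
  - num is a terminal: add 'num' and stop
From X → x f num:
  - x is a terminal: add 'x' and stop

Collecting: FIRST(X) = { '/', 'num', 'x' }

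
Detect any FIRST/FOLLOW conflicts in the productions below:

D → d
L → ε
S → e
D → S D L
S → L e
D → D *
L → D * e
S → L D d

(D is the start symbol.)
Yes. L → D '*' e with FOLLOW(L) on { 'd', 'e' }

A FIRST/FOLLOW conflict occurs when a non-terminal N has a nullable alternative N → β (β ⇒* ε) and another alternative N → α with FIRST(α) ∩ FOLLOW(N) ≠ ∅: on such a lookahead the parser cannot decide between expanding α and letting N vanish via β.

Nullable non-terminals: L.
FIRST sets used below: FIRST(D) = { 'd', 'e' }

L: nullable alternative(s) L → ε; FOLLOW(L) = { $, '*', 'd', 'e' }
  L → ε: FIRST \ {ε} = { } — this is the only nullable alternative, skip
  L → D * e: FIRST \ {ε} = { 'd', 'e' } — overlaps FOLLOW(L) on { 'd', 'e' }: CONFLICT

D, S have no nullable alternative, so no FIRST/FOLLOW check is needed there.

So the grammar has 1 FIRST/FOLLOW conflict (marked CONFLICT above).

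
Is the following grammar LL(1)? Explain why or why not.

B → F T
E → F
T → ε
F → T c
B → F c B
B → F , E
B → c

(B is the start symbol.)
A grammar is LL(1) if for each non-terminal N with multiple productions, the predict sets of those productions are pairwise disjoint, where PREDICT(N → α) = (FIRST(α) \ {ε}) ∪ (FOLLOW(N) if α ⇒* ε).

Relevant sets:
  FIRST(F) = { 'c' }

For B:
  PREDICT(B → F T) = { 'c' }
  PREDICT(B → F c B) = { 'c' }
  PREDICT(B → F ',' E) = { 'c' }
  PREDICT(B → c) = { 'c' }
E, T, F have a single production, so nothing to check there.

Conflict found: Predict set conflict for B: { 'c' }
The grammar is NOT LL(1).

Answer: No. Predict set conflict for B: { 'c' }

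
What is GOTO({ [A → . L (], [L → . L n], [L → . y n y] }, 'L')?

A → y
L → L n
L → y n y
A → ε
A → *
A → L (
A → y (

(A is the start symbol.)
GOTO(I, 'L') = CLOSURE({ [A → αX.β] : [A → α.Xβ] ∈ I, X = 'L' })

Items with dot before 'L', with the dot advanced:
  [A → . L (] → [A → L . (]
  [L → . L n] → [L → L . n]
Closure adds nothing (no advanced item has the dot before a non-terminal).

GOTO = { [A → L . (], [L → L . n] }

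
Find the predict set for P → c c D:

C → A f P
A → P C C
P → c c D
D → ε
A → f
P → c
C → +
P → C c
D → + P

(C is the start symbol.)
PREDICT(P → c c D) = (FIRST(RHS) \ {ε}) ∪ (FOLLOW(P) if ε ∈ FIRST(RHS), i.e. RHS ⇒* ε)
FIRST(c c D) = { 'c' }
ε ∉ FIRST(c c D), so FOLLOW(P) is not added.
PREDICT(P → c c D) = { 'c' }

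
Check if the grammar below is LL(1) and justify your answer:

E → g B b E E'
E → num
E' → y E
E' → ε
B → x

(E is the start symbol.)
A grammar is LL(1) if for each non-terminal N with multiple productions, the predict sets of those productions are pairwise disjoint, where PREDICT(N → α) = (FIRST(α) \ {ε}) ∪ (FOLLOW(N) if α ⇒* ε).

Relevant sets:
  FOLLOW(E') = { $, 'y' }

For E:
  PREDICT(E → g B b E E') = { 'g' }
  PREDICT(E → num) = { 'num' }
For E':
  PREDICT(E' → y E) = { 'y' }
  PREDICT(E' → ε) = { $, 'y' }
B has a single production, so nothing to check there.

Conflict found: Predict set conflict for E': { 'y' }
The grammar is NOT LL(1).

Answer: No. Predict set conflict for E': { 'y' }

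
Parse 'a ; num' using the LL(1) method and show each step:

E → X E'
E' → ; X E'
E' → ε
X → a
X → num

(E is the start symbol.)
Stack is shown with the top on the left.

Stack     Input      Action
---------------------------
E $       a ; num $  output E → X E'
X E' $    a ; num $  output X → a
a E' $    a ; num $  match 'a'
E' $      ; num $    output E' → ; X E'
; X E' $  ; num $    match ';'
X E' $    num $      output X → num
num E' $  num $      match 'num'
E' $      $          output E' → ε
$         $          accept

The string is accepted.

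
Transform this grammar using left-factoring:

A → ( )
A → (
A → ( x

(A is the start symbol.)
Left-factoring transforms A → αβ₁ | αβ₂ into A → αA' and A' → β₁ | β₂
(α is the longest common prefix among the alternatives). Repeat until
no nonterminal has two alternatives with a common prefix.

Round 1: A has alternatives sharing prefix '('. Introduce A': A → ( A'
  Add: A' → )
  Add: A' → ε
  Add: A' → x

No remaining common prefixes — done.

Resulting grammar:
A → ( A'
A' → )
A' → ε
A' → x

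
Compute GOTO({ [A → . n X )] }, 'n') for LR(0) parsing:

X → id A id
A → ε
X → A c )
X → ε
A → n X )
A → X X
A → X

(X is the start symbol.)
GOTO(I, 'n') = CLOSURE({ [A → αX.β] : [A → α.Xβ] ∈ I, X = 'n' })

Items with dot before 'n', with the dot advanced:
  [A → . n X )] → [A → n . X )]
Closure of the advanced items:
  [A → n . X )] has the dot before X: add [X → . id A id], [X → . A c )], [X → .]
  [X → . A c )] has the dot before A: add [A → .], [A → . n X )], [A → . X X], [A → . X]

GOTO = { [A → . X X], [A → . X], [A → . n X )], [A → .], [A → n . X )], [X → . A c )], [X → . id A id], [X → .] }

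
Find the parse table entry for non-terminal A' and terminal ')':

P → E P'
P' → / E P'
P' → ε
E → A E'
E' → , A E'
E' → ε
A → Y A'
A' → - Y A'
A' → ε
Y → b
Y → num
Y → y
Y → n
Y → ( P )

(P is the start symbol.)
To find M[A', ')'], we find productions for A' where ')' is in the predict set (PREDICT(N → α) = (FIRST(α) \ {ε}) ∪ (FOLLOW(N) if α ⇒* ε)).

Relevant sets:
  FOLLOW(A') = { $, ')', ',', '/' }

A' → - Y A': PREDICT = { '-' }
A' → ε: PREDICT = { $, ')', ',', '/' }
  ')' is in predict set, so this production goes in M[A', ')']

M[A', ')'] = A' → ε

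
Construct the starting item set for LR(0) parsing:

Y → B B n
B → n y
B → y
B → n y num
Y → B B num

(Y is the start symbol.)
First, augment the grammar with Y' → Y
I₀ = CLOSURE({ [Y' → . Y] }):
  [Y' → . Y] has the dot before Y: add [Y → . B B n], [Y → . B B num]
  [Y → . B B n] has the dot before B: add [B → . n y], [B → . y], [B → . n y num]
No further items can be added.

I₀ = { [B → . n y num], [B → . n y], [B → . y], [Y → . B B n], [Y → . B B num], [Y' → . Y] }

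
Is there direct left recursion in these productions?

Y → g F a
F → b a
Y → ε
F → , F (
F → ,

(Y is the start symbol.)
No direct left recursion

Direct left recursion occurs when N → N α for some non-terminal N (the right-hand side begins with the left-hand side itself).

Y → g F a: starts with g
F → b a: starts with b
Y → ε: starts with ε
F → , F (: starts with ','
F → ,: starts with ','

No direct left recursion found.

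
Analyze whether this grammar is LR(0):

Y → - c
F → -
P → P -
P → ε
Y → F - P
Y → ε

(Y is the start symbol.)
A grammar is LR(0) if no state in the canonical LR(0) collection has:
  - both a shift item (dot before a terminal) and a complete item (shift-reduce conflict), or
  - two or more complete items (reduce-reduce conflict; the accept item [Y' → Y .] counts as a complete item here).

Augment with Y' → Y and build the canonical LR(0) collection (I0 = CLOSURE({[Y' → . Y]}), then GOTO on every symbol after a dot until no new states appear). It has 8 states:
  I0: { [F → . -], [Y → . - c], [Y → . F - P], [Y → .], [Y' → . Y] }  — shift, reduce
  I1: { [F → - .], [Y → - . c] }  — shift, reduce
  I2: { [Y → F . - P] }  — shift
  I3: { [Y' → Y .] }  — accept
  I4: { [P → . P -], [P → .], [Y → F - . P] }  — reduce
  I5: { [P → P . -], [Y → F - P .] }  — shift, reduce
  I6: { [P → P - .] }  — reduce
  I7: { [Y → - c .] }  — reduce

Conflict in state I0:
  Shift-reduce conflict between [Y → .] and [F → . -]
So the grammar is NOT LR(0).

Answer: No. Shift-reduce conflict between [Y → .] and [F → . -]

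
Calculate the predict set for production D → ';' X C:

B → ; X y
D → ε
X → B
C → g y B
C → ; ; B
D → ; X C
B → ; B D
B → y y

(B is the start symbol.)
{ ';' }

PREDICT(D → ';' X C) = (FIRST(RHS) \ {ε}) ∪ (FOLLOW(D) if ε ∈ FIRST(RHS), i.e. RHS ⇒* ε)
FIRST(';' X C) = { ';' }
ε ∉ FIRST(';' X C), so FOLLOW(D) is not added.
PREDICT(D → ';' X C) = { ';' }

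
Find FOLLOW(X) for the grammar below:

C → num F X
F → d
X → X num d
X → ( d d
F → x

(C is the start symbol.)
{ $, 'num' }

In C → num F X: X is at the end, add FOLLOW(C)
In X → X num d: X is followed by num d, add FIRST(num d) \ {ε} = { 'num' }

The FOLLOW sets referred to above (computed the same way, to a fixed point):
  FOLLOW(C) = { $ }

Taking the union: FOLLOW(X) = { $, 'num' }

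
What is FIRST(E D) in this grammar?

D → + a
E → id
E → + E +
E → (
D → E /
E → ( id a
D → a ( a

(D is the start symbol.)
FIRST sets of the non-terminals involved (from the grammar, by fixed-point iteration):
  FIRST(E) = { '(', '+', 'id' }

To compute FIRST(E D), process the symbols left to right:
Symbol E is a non-terminal. Add FIRST(E) \ {ε} = { '(', '+', 'id' }
E is not nullable (ε ∉ FIRST(E)), so stop here.
FIRST(E D) = { '(', '+', 'id' }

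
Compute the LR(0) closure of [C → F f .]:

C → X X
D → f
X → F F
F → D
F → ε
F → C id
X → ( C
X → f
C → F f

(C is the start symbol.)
{ [C → F f .] }

To compute CLOSURE, for each item [A → α.Bβ] where B is a non-terminal, add [B → .γ] for all productions B → γ; repeat for the newly added items until nothing changes.

Start with: [C → F f .]
The dot is at the end, so nothing is added.

CLOSURE = { [C → F f .] }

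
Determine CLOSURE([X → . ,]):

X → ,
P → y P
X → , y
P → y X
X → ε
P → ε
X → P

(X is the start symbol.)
{ [X → . ,] }

Start with: [X → . ,]
The dot precedes the terminal ',', so nothing is added.

CLOSURE = { [X → . ,] }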